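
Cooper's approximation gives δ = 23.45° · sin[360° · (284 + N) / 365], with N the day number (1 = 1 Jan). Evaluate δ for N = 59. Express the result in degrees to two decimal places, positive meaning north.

360 × (284 + 59) / 365 = 338.301°; sin(338.301°) = -0.3697.
δ = 23.45 × -0.3697 = -8.669° ≈ -8.67°.

-8.67°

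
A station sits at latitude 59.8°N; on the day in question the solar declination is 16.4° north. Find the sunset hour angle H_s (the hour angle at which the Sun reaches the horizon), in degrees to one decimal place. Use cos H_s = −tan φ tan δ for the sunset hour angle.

cos H_s = −tan(59.8°) · tan(16.4°) = -0.5057, so H_s = arccos(-0.5057) = 120.38°.

120.4°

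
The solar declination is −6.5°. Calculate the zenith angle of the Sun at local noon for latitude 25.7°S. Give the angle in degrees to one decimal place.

At local solar noon the hour angle is zero, so the zenith angle is |φ − δ| = |-25.7° − (-6.5°)| = 19.2°.

19.2°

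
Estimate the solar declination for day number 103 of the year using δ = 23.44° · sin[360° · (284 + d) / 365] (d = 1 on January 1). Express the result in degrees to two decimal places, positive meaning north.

360 × (284 + 103) / 365 = 381.699°; sin(381.699°) = 0.3697.
δ = 23.44 × 0.3697 = 8.666° ≈ +8.67°.

+8.67°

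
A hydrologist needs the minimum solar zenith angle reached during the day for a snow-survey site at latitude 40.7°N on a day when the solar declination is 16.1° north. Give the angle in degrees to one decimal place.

24.6°

At local solar noon the hour angle is zero, so the zenith angle is |φ − δ| = |40.7° − (16.1°)| = 24.6°.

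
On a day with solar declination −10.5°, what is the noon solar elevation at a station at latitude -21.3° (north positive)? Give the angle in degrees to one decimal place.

79.2°

At local solar noon the hour angle is zero, so the elevation is 90° − |φ − δ| = 90° − |-21.3° − (-10.5°)| = 90° − 10.8° = 79.2°.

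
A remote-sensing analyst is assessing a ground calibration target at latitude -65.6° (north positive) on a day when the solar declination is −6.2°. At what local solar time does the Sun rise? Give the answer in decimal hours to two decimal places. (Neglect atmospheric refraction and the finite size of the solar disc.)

cos H_s = −tan(-65.6°) · tan(-6.2°) = -0.2395, so H_s = arccos(-0.2395) = 103.86°.
Sunrise is at 12 − H_s/15 = 12 − 6.924 = 5.076 h local solar time.

5.08 h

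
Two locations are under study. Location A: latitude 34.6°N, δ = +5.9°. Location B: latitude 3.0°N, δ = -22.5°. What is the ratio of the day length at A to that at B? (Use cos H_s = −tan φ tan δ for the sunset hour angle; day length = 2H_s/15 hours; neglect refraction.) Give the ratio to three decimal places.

1.060

A: H_s = arccos(−tan 34.6° · tan 5.9°) = 94.09°, so 2H_s/15 = 12.5453 h.
B: H_s = arccos(−tan 3.0° · tan -22.5°) = 88.76°, so 2H_s/15 = 11.8347 h.
Ratio A/B = 12.5453 / 11.8347 = 1.0600.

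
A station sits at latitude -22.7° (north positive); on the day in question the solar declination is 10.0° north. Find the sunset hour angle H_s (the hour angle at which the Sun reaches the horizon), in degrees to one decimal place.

85.8°

−tan φ tan δ = −(-0.4183)(0.1763) = 0.0737; H_s = arccos(0.0737) = 85.77°.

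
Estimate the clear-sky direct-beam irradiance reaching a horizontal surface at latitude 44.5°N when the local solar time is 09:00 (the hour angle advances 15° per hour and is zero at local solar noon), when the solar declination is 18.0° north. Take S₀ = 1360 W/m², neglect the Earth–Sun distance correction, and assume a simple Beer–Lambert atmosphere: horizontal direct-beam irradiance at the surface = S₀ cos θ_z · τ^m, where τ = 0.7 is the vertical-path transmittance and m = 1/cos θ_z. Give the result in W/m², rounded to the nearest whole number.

567 W/m²

Hour angle H = 15° × (9 − 12) = -45.00°.
cos θ_z = sin φ sin δ + cos φ cos δ cos H = (0.7009)(0.3090) + (0.7133)(0.9511)(0.7071) = 0.6963.
Air mass m = 1/cos θ_z = 1/0.6963 = 1.436; τ^m = 0.7^1.436 = 0.5992.
Surface direct beam = 1360 × 0.6963 × 0.5992 = 567.42 W/m².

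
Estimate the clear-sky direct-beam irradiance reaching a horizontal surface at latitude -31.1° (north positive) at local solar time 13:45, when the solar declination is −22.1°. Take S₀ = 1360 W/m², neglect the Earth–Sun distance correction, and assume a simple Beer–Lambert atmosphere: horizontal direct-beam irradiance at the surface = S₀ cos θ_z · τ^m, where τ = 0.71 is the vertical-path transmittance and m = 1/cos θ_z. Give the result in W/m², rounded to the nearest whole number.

844 W/m²

Hour angle H = 15° × (13.75 − 12) = 26.25°.
cos θ_z = sin(-31.1°) sin(-22.1°) + cos(-31.1°) cos(-22.1°) cos(26.25°) = 0.1943 + 0.7115 = 0.9058.
Air mass m = 1/cos θ_z = 1/0.9058 = 1.104; τ^m = 0.71^1.104 = 0.6852.
Surface direct beam = 1360 × 0.9058 × 0.6852 = 844.09 W/m².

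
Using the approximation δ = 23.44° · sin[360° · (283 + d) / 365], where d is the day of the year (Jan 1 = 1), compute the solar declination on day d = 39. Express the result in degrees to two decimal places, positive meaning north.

-15.81°

360 × (283 + 39) / 365 = 317.589°; sin(317.589°) = -0.6744.
δ = 23.44 × -0.6744 = -15.808° ≈ -15.81°.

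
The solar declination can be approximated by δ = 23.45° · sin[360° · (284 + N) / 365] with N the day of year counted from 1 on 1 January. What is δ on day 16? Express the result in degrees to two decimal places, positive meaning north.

360 × (284 + 16) / 365 = 295.890°; sin(295.890°) = -0.8996.
δ = 23.45 × -0.8996 = -21.096° ≈ -21.10°.

-21.10°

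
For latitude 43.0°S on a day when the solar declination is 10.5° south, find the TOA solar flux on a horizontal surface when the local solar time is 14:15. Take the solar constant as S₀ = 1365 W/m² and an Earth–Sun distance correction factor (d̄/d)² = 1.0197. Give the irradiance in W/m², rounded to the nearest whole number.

1005 W/m²

Hour angle H = 15° × (14.25 − 12) = 33.75°.
With φ = -43.0°, δ = -10.5°, H = 33.75°: sin φ sin δ = 0.1243, cos φ cos δ cos H = 0.5979, so cos θ_z = 0.7222.
Top-of-atmosphere irradiance = S₀ (d̄/d)² cos θ_z = 1365 × 1.0197 × 0.7222 = 1005.22 W/m².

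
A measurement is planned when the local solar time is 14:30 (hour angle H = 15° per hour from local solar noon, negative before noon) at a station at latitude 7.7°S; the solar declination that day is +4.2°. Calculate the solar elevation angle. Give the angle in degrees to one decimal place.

Hour angle H = 15° × (14.5 − 12) = 37.50°.
cos θ_z = sin(-7.7°) sin(4.2°) + cos(-7.7°) cos(4.2°) cos(37.50°) = -0.0098 + 0.7841 = 0.7743.
θ_z = arccos(0.7743) = 39.26°, so the elevation is 90° − 39.26° = 50.74°.

50.7°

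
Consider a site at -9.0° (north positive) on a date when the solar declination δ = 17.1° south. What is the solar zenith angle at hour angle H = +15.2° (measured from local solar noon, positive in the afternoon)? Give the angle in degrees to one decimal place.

cos θ_z = sin φ sin δ + cos φ cos δ cos H = (-0.1564)(-0.2940) + (0.9877)(0.9558)(0.9650) = 0.9570.
θ_z = arccos(0.9570) = 16.86°.

16.9°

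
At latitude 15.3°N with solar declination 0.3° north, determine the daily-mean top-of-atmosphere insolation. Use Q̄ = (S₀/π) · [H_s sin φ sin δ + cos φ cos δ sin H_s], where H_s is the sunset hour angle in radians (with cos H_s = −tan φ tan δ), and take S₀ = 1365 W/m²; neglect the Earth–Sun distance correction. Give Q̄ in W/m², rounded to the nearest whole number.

420 W/m²

cos H_s = −tan(15.3°) · tan(0.3°) = -0.0014, so H_s = arccos(-0.0014) = 90.08°. In radians, H_s = 1.5722.
H_s sin φ sin δ = 1.5722 × 0.2639 × 0.0052 = 0.0022.
cos φ cos δ sin H_s = 0.9646 × 1.0000 × 1.0000 = 0.9646.
Q̄ = (1365/π) × (0.0022 + 0.9646) = 434.49 × 0.9668 = 420.06 W/m².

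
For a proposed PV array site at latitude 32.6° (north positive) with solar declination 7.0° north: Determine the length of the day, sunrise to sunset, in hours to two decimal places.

cos H_s = −tan(32.6°) · tan(7.0°) = -0.0785, so H_s = arccos(-0.0785) = 94.50°.
Day length = 2 H_s / 15° h⁻¹ = 189.00° / 15 = 12.600 h.

12.60 hours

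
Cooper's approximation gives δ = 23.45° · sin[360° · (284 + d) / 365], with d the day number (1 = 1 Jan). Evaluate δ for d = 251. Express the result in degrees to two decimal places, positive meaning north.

+5.01°

360 × (284 + 251) / 365 = 527.671°; sin(527.671°) = 0.2135.
δ = 23.45 × 0.2135 = 5.007° ≈ +5.01°.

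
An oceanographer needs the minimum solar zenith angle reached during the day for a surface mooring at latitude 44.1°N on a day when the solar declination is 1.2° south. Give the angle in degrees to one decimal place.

At local solar noon the hour angle is zero, so the zenith angle is |φ − δ| = |44.1° − (-1.2°)| = 45.3°.

45.3°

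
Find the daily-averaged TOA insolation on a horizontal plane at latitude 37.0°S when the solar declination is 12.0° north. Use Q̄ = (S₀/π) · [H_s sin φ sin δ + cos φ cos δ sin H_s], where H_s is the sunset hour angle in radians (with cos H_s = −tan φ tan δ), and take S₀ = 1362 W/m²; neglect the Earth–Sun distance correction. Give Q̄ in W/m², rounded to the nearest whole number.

cos H_s = −tan(-37.0°) · tan(12.0°) = 0.1602, so H_s = arccos(0.1602) = 80.78°. In radians, H_s = 1.4099.
H_s sin φ sin δ = 1.4099 × -0.6018 × 0.2079 = -0.1764.
cos φ cos δ sin H_s = 0.7986 × 0.9781 × 0.9871 = 0.7710.
Q̄ = (1362/π) × (-0.1764 + 0.7710) = 433.54 × 0.5946 = 257.78 W/m².

258 W/m²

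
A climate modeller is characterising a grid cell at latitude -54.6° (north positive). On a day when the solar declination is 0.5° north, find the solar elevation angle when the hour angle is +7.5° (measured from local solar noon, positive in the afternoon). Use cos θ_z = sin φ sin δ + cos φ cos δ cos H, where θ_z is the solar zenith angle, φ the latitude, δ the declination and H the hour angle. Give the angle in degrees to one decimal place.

34.6°

cos θ_z = sin φ sin δ + cos φ cos δ cos H = (-0.8151)(0.0087) + (0.5793)(1.0000)(0.9914) = 0.5672.
θ_z = arccos(0.5672) = 55.44°, so the elevation is 90° − 55.44° = 34.56°.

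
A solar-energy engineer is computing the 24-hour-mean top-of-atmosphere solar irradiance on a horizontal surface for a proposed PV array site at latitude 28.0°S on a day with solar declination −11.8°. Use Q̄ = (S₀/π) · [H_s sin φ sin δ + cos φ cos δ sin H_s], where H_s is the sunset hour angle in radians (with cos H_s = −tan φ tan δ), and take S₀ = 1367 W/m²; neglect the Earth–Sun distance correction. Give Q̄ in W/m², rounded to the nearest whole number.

444 W/m²

−tan φ tan δ = −(-0.5317)(-0.2089) = -0.1111; H_s = arccos(-0.1111) = 96.38°. In radians, H_s = 1.6821.
H_s sin φ sin δ = 1.6821 × -0.4695 × -0.2045 = 0.1615.
cos φ cos δ sin H_s = 0.8829 × 0.9789 × 0.9938 = 0.8589.
Q̄ = (1367/π) × (0.1615 + 0.8589) = 435.13 × 1.0204 = 444.01 W/m².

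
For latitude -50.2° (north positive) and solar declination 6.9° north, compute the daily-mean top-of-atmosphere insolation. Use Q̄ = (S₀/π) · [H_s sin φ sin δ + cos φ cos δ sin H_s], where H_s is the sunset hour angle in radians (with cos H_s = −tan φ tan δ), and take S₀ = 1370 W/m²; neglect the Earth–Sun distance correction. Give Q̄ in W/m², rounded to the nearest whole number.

217 W/m²

The sunset hour angle satisfies cos H_s = −tan φ tan δ = 0.1452, giving H_s = 81.65°. In radians, H_s = 1.4251.
H_s sin φ sin δ = 1.4251 × -0.7683 × 0.1201 = -0.1315.
cos φ cos δ sin H_s = 0.6401 × 0.9928 × 0.9894 = 0.6288.
Q̄ = (1370/π) × (-0.1315 + 0.6288) = 436.08 × 0.4973 = 216.86 W/m².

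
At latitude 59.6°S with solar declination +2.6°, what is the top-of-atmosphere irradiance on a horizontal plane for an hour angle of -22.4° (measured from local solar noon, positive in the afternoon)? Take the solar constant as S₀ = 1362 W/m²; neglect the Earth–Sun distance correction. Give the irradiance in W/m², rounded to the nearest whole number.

cos θ_z = sin φ sin δ + cos φ cos δ cos H = (-0.8625)(0.0454) + (0.5060)(0.9990)(0.9245) = 0.4282.
Top-of-atmosphere irradiance = S₀ cos θ_z = 1362 × 0.4282 = 583.21 W/m².

583 W/m²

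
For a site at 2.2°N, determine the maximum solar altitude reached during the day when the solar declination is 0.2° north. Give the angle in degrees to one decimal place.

88.0°

At local solar noon the hour angle is zero, so the elevation is 90° − |φ − δ| = 90° − |2.2° − (0.2°)| = 90° − 2.0° = 88.0°.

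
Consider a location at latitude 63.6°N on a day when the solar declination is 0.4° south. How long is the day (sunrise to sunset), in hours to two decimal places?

cos H_s = −tan(63.6°) · tan(-0.4°) = 0.0141, so H_s = arccos(0.0141) = 89.19°.
Day length = 2 H_s / 15° h⁻¹ = 178.38° / 15 = 11.892 h.

11.89 hours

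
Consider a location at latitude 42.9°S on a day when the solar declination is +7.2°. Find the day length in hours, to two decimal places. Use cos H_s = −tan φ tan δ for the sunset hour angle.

11.10 hours

cos H_s = −tan(-42.9°) · tan(7.2°) = 0.1174, so H_s = arccos(0.1174) = 83.26°.
Day length = 2 H_s / 15° h⁻¹ = 166.52° / 15 = 11.101 h.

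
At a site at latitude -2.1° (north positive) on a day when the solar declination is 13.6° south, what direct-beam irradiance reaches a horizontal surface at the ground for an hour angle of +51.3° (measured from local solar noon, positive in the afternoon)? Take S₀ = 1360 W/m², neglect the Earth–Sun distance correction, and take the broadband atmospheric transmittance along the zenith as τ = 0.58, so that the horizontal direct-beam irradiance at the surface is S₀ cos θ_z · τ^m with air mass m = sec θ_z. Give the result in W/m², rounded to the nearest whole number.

346 W/m²

cos θ_z = sin φ sin δ + cos φ cos δ cos H = (-0.0366)(-0.2351) + (0.9993)(0.9720)(0.6252) = 0.6159.
Air mass m = 1/cos θ_z = 1/0.6159 = 1.624; τ^m = 0.58^1.624 = 0.4129.
Surface direct beam = 1360 × 0.6159 × 0.4129 = 345.85 W/m².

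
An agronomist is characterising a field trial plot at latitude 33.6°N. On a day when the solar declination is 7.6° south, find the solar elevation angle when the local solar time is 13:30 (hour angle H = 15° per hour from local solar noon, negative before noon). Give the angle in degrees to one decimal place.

43.6°

Hour angle H = 15° × (13.5 − 12) = 22.50°.
cos θ_z = sin(33.6°) sin(-7.6°) + cos(33.6°) cos(-7.6°) cos(22.50°) = -0.0732 + 0.7628 = 0.6896.
θ_z = arccos(0.6896) = 46.40°, so the elevation is 90° − 46.40° = 43.60°.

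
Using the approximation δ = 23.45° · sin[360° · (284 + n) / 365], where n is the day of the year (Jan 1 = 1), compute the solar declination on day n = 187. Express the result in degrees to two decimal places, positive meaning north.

+22.70°

360 × (284 + 187) / 365 = 464.548°; sin(464.548°) = 0.9679.
δ = 23.45 × 0.9679 = 22.697° ≈ +22.70°.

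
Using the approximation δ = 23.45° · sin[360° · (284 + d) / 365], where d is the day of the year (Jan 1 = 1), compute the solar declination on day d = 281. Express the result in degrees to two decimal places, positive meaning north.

360 × (284 + 281) / 365 = 557.260°; sin(557.260°) = -0.2967.
δ = 23.45 × -0.2967 = -6.958° ≈ -6.96°.

-6.96°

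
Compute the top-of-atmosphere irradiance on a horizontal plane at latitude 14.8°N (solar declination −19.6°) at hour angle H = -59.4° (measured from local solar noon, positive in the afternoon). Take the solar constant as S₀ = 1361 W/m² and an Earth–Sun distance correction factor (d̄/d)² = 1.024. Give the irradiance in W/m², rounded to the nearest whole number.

With φ = 14.8°, δ = -19.6°, H = -59.40°: sin φ sin δ = -0.0857, cos φ cos δ cos H = 0.4636, so cos θ_z = 0.3779.
Top-of-atmosphere irradiance = S₀ (d̄/d)² cos θ_z = 1361 × 1.024 × 0.3779 = 526.67 W/m².

527 W/m²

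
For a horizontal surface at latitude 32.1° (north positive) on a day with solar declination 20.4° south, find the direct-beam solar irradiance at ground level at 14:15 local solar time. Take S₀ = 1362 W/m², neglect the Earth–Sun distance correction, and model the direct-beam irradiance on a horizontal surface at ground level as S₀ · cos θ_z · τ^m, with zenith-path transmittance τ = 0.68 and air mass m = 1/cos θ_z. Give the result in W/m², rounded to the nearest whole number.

287 W/m²

Hour angle H = 15° × (14.25 − 12) = 33.75°.
With φ = 32.1°, δ = -20.4°, H = 33.75°: sin φ sin δ = -0.1852, cos φ cos δ cos H = 0.6602, so cos θ_z = 0.4750.
Air mass m = 1/cos θ_z = 1/0.4750 = 2.105; τ^m = 0.68^2.105 = 0.4440.
Surface direct beam = 1362 × 0.4750 × 0.4440 = 287.25 W/m².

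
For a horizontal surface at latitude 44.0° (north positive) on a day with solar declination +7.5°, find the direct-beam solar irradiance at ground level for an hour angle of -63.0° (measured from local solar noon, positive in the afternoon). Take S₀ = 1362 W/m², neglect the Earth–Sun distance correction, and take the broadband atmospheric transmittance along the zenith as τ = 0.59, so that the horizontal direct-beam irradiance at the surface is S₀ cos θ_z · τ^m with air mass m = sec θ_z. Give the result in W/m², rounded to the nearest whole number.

158 W/m²

With φ = 44.0°, δ = 7.5°, H = -63.00°: sin φ sin δ = 0.0907, cos φ cos δ cos H = 0.3238, so cos θ_z = 0.4145.
Air mass m = 1/cos θ_z = 1/0.4145 = 2.413; τ^m = 0.59^2.413 = 0.2799.
Surface direct beam = 1362 × 0.4145 × 0.2799 = 158.02 W/m².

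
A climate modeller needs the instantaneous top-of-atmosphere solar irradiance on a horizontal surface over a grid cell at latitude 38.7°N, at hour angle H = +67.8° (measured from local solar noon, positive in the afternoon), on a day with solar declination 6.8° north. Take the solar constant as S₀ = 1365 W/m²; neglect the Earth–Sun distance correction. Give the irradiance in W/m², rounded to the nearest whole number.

501 W/m²

cos θ_z = sin(38.7°) sin(6.8°) + cos(38.7°) cos(6.8°) cos(67.80°) = 0.0740 + 0.2928 = 0.3668.
Top-of-atmosphere irradiance = S₀ cos θ_z = 1365 × 0.3668 = 500.68 W/m².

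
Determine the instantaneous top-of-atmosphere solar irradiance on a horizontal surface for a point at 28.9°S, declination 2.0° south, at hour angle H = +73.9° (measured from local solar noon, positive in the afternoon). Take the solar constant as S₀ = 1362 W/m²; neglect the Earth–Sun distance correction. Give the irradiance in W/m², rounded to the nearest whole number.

353 W/m²

cos θ_z = sin(-28.9°) sin(-2.0°) + cos(-28.9°) cos(-2.0°) cos(73.90°) = 0.0169 + 0.2426 = 0.2595.
Top-of-atmosphere irradiance = S₀ cos θ_z = 1362 × 0.2595 = 353.44 W/m².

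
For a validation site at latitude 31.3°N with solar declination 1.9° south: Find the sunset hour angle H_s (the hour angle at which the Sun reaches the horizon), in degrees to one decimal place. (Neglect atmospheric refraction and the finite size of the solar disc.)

−tan φ tan δ = −(0.6080)(-0.0332) = 0.0202; H_s = arccos(0.0202) = 88.84°.

88.8°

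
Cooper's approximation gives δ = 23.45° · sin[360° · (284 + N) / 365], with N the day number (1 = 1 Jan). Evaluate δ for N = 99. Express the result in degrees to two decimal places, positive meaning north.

+7.15°

360 × (284 + 99) / 365 = 377.753°; sin(377.753°) = 0.3049.
δ = 23.45 × 0.3049 = 7.150° ≈ +7.15°.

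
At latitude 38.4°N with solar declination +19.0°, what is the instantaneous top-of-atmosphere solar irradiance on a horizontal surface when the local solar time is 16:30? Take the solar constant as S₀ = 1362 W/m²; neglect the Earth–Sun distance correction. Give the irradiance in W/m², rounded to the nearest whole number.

Hour angle H = 15° × (16.5 − 12) = 67.50°.
cos θ_z = sin φ sin δ + cos φ cos δ cos H = (0.6211)(0.3256) + (0.7837)(0.9455)(0.3827) = 0.4858.
Top-of-atmosphere irradiance = S₀ cos θ_z = 1362 × 0.4858 = 661.66 W/m².

662 W/m²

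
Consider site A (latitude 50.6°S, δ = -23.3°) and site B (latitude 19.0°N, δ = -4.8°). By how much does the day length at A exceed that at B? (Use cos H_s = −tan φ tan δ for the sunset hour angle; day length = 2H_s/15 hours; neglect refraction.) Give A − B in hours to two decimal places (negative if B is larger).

A: H_s = arccos(−tan -50.6° · tan -23.3°) = 121.62°, so 2H_s/15 = 16.2160 h.
B: H_s = arccos(−tan 19.0° · tan -4.8°) = 88.34°, so 2H_s/15 = 11.7787 h.
A − B = 16.2160 − 11.7787 = 4.4373 h.

+4.44 h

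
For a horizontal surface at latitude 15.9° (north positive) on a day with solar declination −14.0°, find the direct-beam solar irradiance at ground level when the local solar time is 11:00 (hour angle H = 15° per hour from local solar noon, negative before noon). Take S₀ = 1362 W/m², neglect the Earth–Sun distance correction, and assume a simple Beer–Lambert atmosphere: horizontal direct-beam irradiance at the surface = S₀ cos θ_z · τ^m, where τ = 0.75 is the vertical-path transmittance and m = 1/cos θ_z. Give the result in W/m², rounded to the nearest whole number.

Hour angle H = 15° × (11 − 12) = -15.00°.
With φ = 15.9°, δ = -14.0°, H = -15.00°: sin φ sin δ = -0.0663, cos φ cos δ cos H = 0.9014, so cos θ_z = 0.8351.
Air mass m = 1/cos θ_z = 1/0.8351 = 1.197; τ^m = 0.75^1.197 = 0.7087.
Surface direct beam = 1362 × 0.8351 × 0.7087 = 806.08 W/m².

806 W/m²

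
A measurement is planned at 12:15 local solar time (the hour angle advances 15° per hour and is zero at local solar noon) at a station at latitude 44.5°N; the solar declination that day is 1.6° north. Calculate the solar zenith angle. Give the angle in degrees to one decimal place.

43.0°

Hour angle H = 15° × (12.25 − 12) = 3.75°.
cos θ_z = sin φ sin δ + cos φ cos δ cos H = (0.7009)(0.0279) + (0.7133)(0.9996)(0.9979) = 0.7311.
θ_z = arccos(0.7311) = 43.02°.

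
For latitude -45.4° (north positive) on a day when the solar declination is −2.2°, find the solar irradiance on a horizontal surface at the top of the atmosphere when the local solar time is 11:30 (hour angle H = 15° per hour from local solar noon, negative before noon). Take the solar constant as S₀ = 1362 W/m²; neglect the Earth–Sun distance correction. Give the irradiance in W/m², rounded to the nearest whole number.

Hour angle H = 15° × (11.5 − 12) = -7.50°.
cos θ_z = sin(-45.4°) sin(-2.2°) + cos(-45.4°) cos(-2.2°) cos(-7.50°) = 0.0273 + 0.6956 = 0.7229.
Top-of-atmosphere irradiance = S₀ cos θ_z = 1362 × 0.7229 = 984.59 W/m².

985 W/m²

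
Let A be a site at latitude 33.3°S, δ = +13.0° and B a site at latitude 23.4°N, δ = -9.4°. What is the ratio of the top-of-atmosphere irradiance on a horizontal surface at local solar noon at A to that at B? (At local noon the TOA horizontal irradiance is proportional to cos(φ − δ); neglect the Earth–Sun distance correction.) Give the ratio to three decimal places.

A: cos θ_z = cos(-33.3° − (13.0°)) = 0.6909.
B: cos θ_z = cos(23.4° − (-9.4°)) = 0.8406.
Ratio A/B = 0.6909 / 0.8406 = 0.8219.

0.822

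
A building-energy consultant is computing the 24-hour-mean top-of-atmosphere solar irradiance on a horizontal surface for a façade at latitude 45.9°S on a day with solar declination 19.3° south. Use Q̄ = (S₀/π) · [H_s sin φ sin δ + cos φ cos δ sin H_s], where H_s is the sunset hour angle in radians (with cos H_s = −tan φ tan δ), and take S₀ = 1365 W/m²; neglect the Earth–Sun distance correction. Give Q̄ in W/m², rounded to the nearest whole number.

466 W/m²

−tan φ tan δ = −(-1.0319)(-0.3502) = -0.3614; H_s = arccos(-0.3614) = 111.19°. In radians, H_s = 1.9406.
H_s sin φ sin δ = 1.9406 × -0.7181 × -0.3305 = 0.4606.
cos φ cos δ sin H_s = 0.6959 × 0.9438 × 0.9324 = 0.6124.
Q̄ = (1365/π) × (0.4606 + 0.6124) = 434.49 × 1.0730 = 466.21 W/m².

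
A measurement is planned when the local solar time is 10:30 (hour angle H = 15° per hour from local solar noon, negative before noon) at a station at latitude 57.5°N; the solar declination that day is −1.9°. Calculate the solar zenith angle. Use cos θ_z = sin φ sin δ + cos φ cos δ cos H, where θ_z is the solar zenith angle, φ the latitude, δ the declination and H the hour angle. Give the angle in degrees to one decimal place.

62.1°

Hour angle H = 15° × (10.5 − 12) = -22.50°.
cos θ_z = sin(57.5°) sin(-1.9°) + cos(57.5°) cos(-1.9°) cos(-22.50°) = -0.0280 + 0.4961 = 0.4681.
θ_z = arccos(0.4681) = 62.09°.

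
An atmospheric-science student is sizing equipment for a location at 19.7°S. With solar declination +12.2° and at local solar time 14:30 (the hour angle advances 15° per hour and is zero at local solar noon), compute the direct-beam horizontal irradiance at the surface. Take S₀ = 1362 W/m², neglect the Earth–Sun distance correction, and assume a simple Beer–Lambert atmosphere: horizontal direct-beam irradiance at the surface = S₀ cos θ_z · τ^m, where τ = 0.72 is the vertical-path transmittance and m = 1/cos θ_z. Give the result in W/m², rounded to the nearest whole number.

Hour angle H = 15° × (14.5 − 12) = 37.50°.
cos θ_z = sin φ sin δ + cos φ cos δ cos H = (-0.3371)(0.2113) + (0.9415)(0.9774)(0.7934) = 0.6589.
Air mass m = 1/cos θ_z = 1/0.6589 = 1.518; τ^m = 0.72^1.518 = 0.6073.
Surface direct beam = 1362 × 0.6589 × 0.6073 = 545.00 W/m².

545 W/m²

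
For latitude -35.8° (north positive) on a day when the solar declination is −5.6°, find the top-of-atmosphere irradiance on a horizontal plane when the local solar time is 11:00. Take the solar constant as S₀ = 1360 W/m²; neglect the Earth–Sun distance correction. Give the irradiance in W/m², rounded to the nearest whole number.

Hour angle H = 15° × (11 − 12) = -15.00°.
cos θ_z = sin φ sin δ + cos φ cos δ cos H = (-0.5850)(-0.0976) + (0.8111)(0.9952)(0.9659) = 0.8368.
Top-of-atmosphere irradiance = S₀ cos θ_z = 1360 × 0.8368 = 1138.05 W/m².

1138 W/m²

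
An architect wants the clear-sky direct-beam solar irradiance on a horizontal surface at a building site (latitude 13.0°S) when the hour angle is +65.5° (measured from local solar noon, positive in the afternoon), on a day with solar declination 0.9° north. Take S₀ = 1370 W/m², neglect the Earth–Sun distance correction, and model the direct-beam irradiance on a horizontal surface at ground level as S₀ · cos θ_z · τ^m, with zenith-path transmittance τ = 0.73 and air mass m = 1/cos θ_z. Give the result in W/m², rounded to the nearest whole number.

cos θ_z = sin(-13.0°) sin(0.9°) + cos(-13.0°) cos(0.9°) cos(65.50°) = -0.0035 + 0.4040 = 0.4005.
Air mass m = 1/cos θ_z = 1/0.4005 = 2.497; τ^m = 0.73^2.497 = 0.4557.
Surface direct beam = 1370 × 0.4005 × 0.4557 = 250.04 W/m².

250 W/m²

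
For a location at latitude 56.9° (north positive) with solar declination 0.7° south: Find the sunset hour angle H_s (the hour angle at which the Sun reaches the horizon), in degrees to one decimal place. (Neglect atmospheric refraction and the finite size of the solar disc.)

−tan φ tan δ = −(1.5340)(-0.0122) = 0.0187; H_s = arccos(0.0187) = 88.93°.

88.9°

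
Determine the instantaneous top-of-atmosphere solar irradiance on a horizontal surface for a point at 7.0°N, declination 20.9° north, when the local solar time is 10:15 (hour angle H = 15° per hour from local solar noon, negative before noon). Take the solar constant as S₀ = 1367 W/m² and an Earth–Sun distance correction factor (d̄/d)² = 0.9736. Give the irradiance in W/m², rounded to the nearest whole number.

1165 W/m²

Hour angle H = 15° × (10.25 − 12) = -26.25°.
With φ = 7.0°, δ = 20.9°, H = -26.25°: sin φ sin δ = 0.0435, cos φ cos δ cos H = 0.8316, so cos θ_z = 0.8751.
Top-of-atmosphere irradiance = S₀ (d̄/d)² cos θ_z = 1367 × 0.9736 × 0.8751 = 1164.68 W/m².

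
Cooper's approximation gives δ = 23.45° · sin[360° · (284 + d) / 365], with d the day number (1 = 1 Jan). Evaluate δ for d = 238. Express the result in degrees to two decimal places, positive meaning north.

+9.97°

360 × (284 + 238) / 365 = 514.849°; sin(514.849°) = 0.4250.
δ = 23.45 × 0.4250 = 9.966° ≈ +9.97°.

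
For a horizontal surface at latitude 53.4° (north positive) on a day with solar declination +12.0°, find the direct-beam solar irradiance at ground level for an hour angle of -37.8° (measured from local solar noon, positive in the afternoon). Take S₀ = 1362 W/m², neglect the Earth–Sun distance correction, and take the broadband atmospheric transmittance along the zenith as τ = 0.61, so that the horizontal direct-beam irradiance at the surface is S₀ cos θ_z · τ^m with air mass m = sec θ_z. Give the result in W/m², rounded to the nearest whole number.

389 W/m²

cos θ_z = sin(53.4°) sin(12.0°) + cos(53.4°) cos(12.0°) cos(-37.80°) = 0.1669 + 0.4608 = 0.6277.
Air mass m = 1/cos θ_z = 1/0.6277 = 1.593; τ^m = 0.61^1.593 = 0.4550.
Surface direct beam = 1362 × 0.6277 × 0.4550 = 388.99 W/m².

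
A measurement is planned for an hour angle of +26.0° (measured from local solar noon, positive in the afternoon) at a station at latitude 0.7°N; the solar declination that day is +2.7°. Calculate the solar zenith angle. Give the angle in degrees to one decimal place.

26.1°

With φ = 0.7°, δ = 2.7°, H = 26.00°: sin φ sin δ = 0.0006, cos φ cos δ cos H = 0.8977, so cos θ_z = 0.8983.
θ_z = arccos(0.8983) = 26.06°.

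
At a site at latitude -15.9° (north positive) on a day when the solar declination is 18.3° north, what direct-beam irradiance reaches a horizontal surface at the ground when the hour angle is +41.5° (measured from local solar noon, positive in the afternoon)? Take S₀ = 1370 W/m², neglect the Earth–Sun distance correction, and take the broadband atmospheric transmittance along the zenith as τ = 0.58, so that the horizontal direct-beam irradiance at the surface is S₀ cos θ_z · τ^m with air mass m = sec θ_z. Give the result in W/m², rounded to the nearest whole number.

With φ = -15.9°, δ = 18.3°, H = 41.50°: sin φ sin δ = -0.0860, cos φ cos δ cos H = 0.6839, so cos θ_z = 0.5979.
Air mass m = 1/cos θ_z = 1/0.5979 = 1.673; τ^m = 0.58^1.673 = 0.4020.
Surface direct beam = 1370 × 0.5979 × 0.4020 = 329.29 W/m².

329 W/m²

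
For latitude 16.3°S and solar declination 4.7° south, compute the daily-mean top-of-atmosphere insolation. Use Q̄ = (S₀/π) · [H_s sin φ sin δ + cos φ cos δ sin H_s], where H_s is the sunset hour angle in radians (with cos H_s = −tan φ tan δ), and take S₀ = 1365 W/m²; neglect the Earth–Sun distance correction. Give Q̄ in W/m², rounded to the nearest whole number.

−tan φ tan δ = −(-0.2924)(-0.0822) = -0.0240; H_s = arccos(-0.0240) = 91.38°. In radians, H_s = 1.5949.
H_s sin φ sin δ = 1.5949 × -0.2807 × -0.0819 = 0.0367.
cos φ cos δ sin H_s = 0.9598 × 0.9966 × 0.9997 = 0.9562.
Q̄ = (1365/π) × (0.0367 + 0.9562) = 434.49 × 0.9929 = 431.41 W/m².

431 W/m²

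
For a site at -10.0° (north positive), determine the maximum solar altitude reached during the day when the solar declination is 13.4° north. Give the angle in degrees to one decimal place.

At local solar noon the hour angle is zero, so the elevation is 90° − |φ − δ| = 90° − |-10.0° − (13.4°)| = 90° − 23.4° = 66.6°.

66.6°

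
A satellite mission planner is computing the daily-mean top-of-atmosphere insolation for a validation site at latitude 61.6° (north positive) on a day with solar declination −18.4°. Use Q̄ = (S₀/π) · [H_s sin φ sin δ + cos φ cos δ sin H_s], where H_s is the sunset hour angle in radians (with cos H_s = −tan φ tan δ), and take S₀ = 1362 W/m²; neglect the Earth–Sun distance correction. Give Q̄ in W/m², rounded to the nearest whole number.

The sunset hour angle satisfies cos H_s = −tan φ tan δ = 0.6152, giving H_s = 52.03°. In radians, H_s = 0.9081.
H_s sin φ sin δ = 0.9081 × 0.8796 × -0.3156 = -0.2521.
cos φ cos δ sin H_s = 0.4756 × 0.9489 × 0.7883 = 0.3558.
Q̄ = (1362/π) × (-0.2521 + 0.3558) = 433.54 × 0.1037 = 44.96 W/m².

45 W/m²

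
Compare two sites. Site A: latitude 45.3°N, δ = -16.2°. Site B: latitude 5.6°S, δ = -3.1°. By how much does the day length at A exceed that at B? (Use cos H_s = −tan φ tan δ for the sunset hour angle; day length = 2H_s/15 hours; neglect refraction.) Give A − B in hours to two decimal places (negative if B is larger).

-2.32 h

A: H_s = arccos(−tan 45.3° · tan -16.2°) = 72.93°, so 2H_s/15 = 9.7240 h.
B: H_s = arccos(−tan -5.6° · tan -3.1°) = 90.30°, so 2H_s/15 = 12.0400 h.
A − B = 9.7240 − 12.0400 = -2.3160 h.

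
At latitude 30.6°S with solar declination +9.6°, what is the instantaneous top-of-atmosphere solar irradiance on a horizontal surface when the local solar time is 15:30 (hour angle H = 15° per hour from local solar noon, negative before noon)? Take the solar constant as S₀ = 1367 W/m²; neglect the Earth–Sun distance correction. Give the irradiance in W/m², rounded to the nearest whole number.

590 W/m²

Hour angle H = 15° × (15.5 − 12) = 52.50°.
cos θ_z = sin(-30.6°) sin(9.6°) + cos(-30.6°) cos(9.6°) cos(52.50°) = -0.0849 + 0.5166 = 0.4317.
Top-of-atmosphere irradiance = S₀ cos θ_z = 1367 × 0.4317 = 590.13 W/m².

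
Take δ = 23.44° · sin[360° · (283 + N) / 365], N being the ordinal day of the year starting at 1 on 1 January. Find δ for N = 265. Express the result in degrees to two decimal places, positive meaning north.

-0.20°

360 × (283 + 265) / 365 = 540.493°; sin(540.493°) = -0.0086.
δ = 23.44 × -0.0086 = -0.202° ≈ -0.20°.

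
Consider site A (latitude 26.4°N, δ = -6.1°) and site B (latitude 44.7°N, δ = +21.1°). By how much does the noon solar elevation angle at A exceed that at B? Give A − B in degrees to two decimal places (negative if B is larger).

A: 90° − |26.4 − (-6.1)| = 57.50°.
B: 90° − |44.7 − (21.1)| = 66.40°.
A − B = 57.50 − 66.40 = -8.90°.

-8.90°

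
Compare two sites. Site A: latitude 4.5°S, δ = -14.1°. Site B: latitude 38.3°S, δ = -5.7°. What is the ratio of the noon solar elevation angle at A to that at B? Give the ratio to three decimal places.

A: 90° − |-4.5 − (-14.1)| = 80.40°.
B: 90° − |-38.3 − (-5.7)| = 57.40°.
Ratio A/B = 80.4000 / 57.4000 = 1.4007.

1.401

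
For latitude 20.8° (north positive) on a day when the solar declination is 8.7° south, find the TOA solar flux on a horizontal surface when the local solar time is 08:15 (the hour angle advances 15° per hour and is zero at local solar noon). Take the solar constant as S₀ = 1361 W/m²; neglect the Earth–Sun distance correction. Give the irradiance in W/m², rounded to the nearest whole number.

Hour angle H = 15° × (8.25 − 12) = -56.25°.
With φ = 20.8°, δ = -8.7°, H = -56.25°: sin φ sin δ = -0.0537, cos φ cos δ cos H = 0.5134, so cos θ_z = 0.4597.
Top-of-atmosphere irradiance = S₀ cos θ_z = 1361 × 0.4597 = 625.65 W/m².

626 W/m²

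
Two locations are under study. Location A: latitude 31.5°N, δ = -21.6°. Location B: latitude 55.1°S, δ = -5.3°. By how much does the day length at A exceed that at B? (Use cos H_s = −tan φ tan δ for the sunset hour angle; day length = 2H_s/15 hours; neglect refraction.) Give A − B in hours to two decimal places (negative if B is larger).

A: H_s = arccos(−tan 31.5° · tan -21.6°) = 75.96°, so 2H_s/15 = 10.1280 h.
B: H_s = arccos(−tan -55.1° · tan -5.3°) = 97.64°, so 2H_s/15 = 13.0187 h.
A − B = 10.1280 − 13.0187 = -2.8907 h.

-2.89 h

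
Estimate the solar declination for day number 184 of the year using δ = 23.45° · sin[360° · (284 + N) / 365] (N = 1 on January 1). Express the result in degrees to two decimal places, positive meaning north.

360 × (284 + 184) / 365 = 461.589°; sin(461.589°) = 0.9796.
δ = 23.45 × 0.9796 = 22.972° ≈ +22.97°.

+22.97°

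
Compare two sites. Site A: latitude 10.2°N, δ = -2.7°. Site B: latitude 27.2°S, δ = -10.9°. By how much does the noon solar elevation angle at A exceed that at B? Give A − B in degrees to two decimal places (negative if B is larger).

A: 90° − |10.2 − (-2.7)| = 77.10°.
B: 90° − |-27.2 − (-10.9)| = 73.70°.
A − B = 77.10 − 73.70 = 3.40°.

+3.40°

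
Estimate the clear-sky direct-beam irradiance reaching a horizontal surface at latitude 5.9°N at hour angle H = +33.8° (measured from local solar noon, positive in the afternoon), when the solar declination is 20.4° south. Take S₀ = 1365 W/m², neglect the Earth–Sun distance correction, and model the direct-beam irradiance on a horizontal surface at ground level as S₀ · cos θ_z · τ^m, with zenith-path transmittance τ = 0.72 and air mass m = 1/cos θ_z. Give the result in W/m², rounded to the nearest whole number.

cos θ_z = sin(5.9°) sin(-20.4°) + cos(5.9°) cos(-20.4°) cos(33.80°) = -0.0358 + 0.7747 = 0.7389.
Air mass m = 1/cos θ_z = 1/0.7389 = 1.353; τ^m = 0.72^1.353 = 0.6412.
Surface direct beam = 1365 × 0.7389 × 0.6412 = 646.71 W/m².

647 W/m²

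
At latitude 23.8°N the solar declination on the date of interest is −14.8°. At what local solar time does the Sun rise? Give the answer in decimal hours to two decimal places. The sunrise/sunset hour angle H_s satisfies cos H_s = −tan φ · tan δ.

6.45 h

−tan φ tan δ = −(0.4411)(-0.2642) = 0.1165; H_s = arccos(0.1165) = 83.31°.
Sunrise is at 12 − H_s/15 = 12 − 5.554 = 6.446 h local solar time.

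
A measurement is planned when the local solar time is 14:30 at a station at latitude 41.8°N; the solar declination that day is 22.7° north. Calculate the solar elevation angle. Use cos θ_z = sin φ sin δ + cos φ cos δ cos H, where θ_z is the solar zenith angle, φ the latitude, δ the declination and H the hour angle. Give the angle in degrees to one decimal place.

Hour angle H = 15° × (14.5 − 12) = 37.50°.
With φ = 41.8°, δ = 22.7°, H = 37.50°: sin φ sin δ = 0.2572, cos φ cos δ cos H = 0.5456, so cos θ_z = 0.8028.
θ_z = arccos(0.8028) = 36.60°, so the elevation is 90° − 36.60° = 53.40°.

53.4°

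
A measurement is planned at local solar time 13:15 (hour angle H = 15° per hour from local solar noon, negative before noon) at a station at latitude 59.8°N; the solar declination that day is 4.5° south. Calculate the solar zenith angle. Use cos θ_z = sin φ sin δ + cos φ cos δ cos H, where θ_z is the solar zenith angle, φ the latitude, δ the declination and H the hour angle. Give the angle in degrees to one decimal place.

Hour angle H = 15° × (13.25 − 12) = 18.75°.
cos θ_z = sin φ sin δ + cos φ cos δ cos H = (0.8643)(-0.0785) + (0.5030)(0.9969)(0.9469) = 0.4070.
θ_z = arccos(0.4070) = 65.98°.

66.0°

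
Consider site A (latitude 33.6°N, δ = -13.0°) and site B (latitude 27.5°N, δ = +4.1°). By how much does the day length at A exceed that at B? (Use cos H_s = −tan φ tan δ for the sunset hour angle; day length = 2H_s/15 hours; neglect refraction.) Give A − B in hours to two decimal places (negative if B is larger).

A: H_s = arccos(−tan 33.6° · tan -13.0°) = 81.18°, so 2H_s/15 = 10.8240 h.
B: H_s = arccos(−tan 27.5° · tan 4.1°) = 92.14°, so 2H_s/15 = 12.2853 h.
A − B = 10.8240 − 12.2853 = -1.4613 h.

-1.46 h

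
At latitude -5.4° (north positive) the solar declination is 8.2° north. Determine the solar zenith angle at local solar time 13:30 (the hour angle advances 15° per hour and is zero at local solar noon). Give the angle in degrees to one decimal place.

26.2°

Hour angle H = 15° × (13.5 − 12) = 22.50°.
cos θ_z = sin(-5.4°) sin(8.2°) + cos(-5.4°) cos(8.2°) cos(22.50°) = -0.0134 + 0.9104 = 0.8970.
θ_z = arccos(0.8970) = 26.23°.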